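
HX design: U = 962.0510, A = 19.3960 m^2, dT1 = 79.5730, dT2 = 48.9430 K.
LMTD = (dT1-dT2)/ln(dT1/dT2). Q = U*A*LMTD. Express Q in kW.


LMTD = 63.0223 K
Q = 962.0510 * 19.3960 * 63.0223 = 1175992.3091 W = 1175.9923 kW

1175.9923 kW


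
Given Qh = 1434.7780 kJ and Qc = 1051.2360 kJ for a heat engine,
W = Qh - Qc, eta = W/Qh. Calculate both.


W = 1434.7780 - 1051.2360 = 383.5420 kJ
eta = 383.5420 / 1434.7780 = 0.2673 = 26.7318%

W = 383.5420 kJ, eta = 26.7318%


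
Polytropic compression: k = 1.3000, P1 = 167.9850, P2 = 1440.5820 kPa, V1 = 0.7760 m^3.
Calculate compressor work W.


(k-1)/k = 0.2308
(P2/P1)^exp = 1.6420
W = 4.3333 * 167.9850 * 0.7760 * (1.6420 - 1) = 362.6434 kJ

362.6434 kJ


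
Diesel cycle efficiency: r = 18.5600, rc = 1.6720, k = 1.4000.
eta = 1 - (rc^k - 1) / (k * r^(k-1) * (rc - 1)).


r^(k-1) = 3.2169
rc^k = 2.0537
eta = 0.6518 = 65.1842%

65.1842%


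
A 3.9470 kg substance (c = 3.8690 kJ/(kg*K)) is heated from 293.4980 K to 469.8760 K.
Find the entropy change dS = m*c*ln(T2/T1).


T2/T1 = 1.6010
ln(T2/T1) = 0.4706
dS = 3.9470 * 3.8690 * 0.4706 = 7.1865 kJ/K

7.1865 kJ/K


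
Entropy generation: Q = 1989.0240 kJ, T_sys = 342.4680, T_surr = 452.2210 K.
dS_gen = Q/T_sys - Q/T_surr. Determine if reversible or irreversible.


dS_sys = 1989.0240/342.4680 = 5.8079 kJ/K
dS_surr = -1989.0240/452.2210 = -4.3983 kJ/K
dS_gen = 5.8079 - 4.3983 = 1.4096 kJ/K (irreversible)

dS_gen = 1.4096 kJ/K, irreversible


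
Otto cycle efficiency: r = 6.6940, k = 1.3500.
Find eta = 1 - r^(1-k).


r^(k-1) = 1.9453
eta = 1 - 1/1.9453 = 0.4859 = 48.5945%

48.5945%


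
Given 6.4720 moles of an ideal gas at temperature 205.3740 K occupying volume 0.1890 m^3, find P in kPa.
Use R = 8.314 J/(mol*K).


P = nRT/V = 6.4720 * 8.314 * 205.3740 / 0.1890
= 11050.8069 / 0.1890 = 58469.8778 Pa = 58.4699 kPa

58.4699 kPa


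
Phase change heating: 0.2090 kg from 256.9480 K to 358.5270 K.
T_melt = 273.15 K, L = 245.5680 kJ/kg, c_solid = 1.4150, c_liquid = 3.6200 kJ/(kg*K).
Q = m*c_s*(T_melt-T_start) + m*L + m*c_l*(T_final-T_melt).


Q1 (sensible, solid) = 0.2090 * 1.4150 * 16.2020 = 4.7915 kJ
Q2 (latent) = 0.2090 * 245.5680 = 51.3237 kJ
Q3 (sensible, liquid) = 0.2090 * 3.6200 * 85.3770 = 64.5945 kJ
Q_total = 120.7097 kJ

120.7097 kJ


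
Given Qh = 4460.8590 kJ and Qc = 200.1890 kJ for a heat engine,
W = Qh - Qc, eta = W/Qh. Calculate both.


W = 4460.8590 - 200.1890 = 4260.6700 kJ
eta = 4260.6700 / 4460.8590 = 0.9551 = 95.5123%

W = 4260.6700 kJ, eta = 95.5123%


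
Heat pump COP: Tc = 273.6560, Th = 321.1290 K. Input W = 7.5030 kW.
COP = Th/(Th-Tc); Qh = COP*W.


COP = 321.1290 / 47.4730 = 6.7645
Qh = 6.7645 * 7.5030 = 50.7537 kW

COP = 6.7645, Qh = 50.7537 kW


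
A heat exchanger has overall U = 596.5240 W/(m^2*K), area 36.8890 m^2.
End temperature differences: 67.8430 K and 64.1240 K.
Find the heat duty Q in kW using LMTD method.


LMTD = 65.9660 K
Q = 596.5240 * 36.8890 * 65.9660 = 1451593.9266 W = 1451.5939 kW

1451.5939 kW


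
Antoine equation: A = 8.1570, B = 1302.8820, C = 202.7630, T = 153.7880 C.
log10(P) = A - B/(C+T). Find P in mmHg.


C+T = 356.5510
B/(C+T) = 3.6541
log10(P) = 8.1570 - 3.6541 = 4.5029
P = 10^4.5029 = 31832.7958 mmHg

31832.7958 mmHg


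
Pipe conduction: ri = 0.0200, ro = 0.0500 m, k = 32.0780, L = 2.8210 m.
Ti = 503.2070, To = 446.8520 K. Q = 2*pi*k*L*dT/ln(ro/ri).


dT = 56.3550 K
ln(ro/ri) = 0.9163
Q = 2*pi*32.0780*2.8210*56.3550 / 0.9163 = 34969.4980 W

34969.4980 W


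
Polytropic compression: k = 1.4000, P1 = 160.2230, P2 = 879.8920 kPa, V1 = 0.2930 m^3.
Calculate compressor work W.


(k-1)/k = 0.2857
(P2/P1)^exp = 1.6268
W = 3.5000 * 160.2230 * 0.2930 * (1.6268 - 1) = 102.9948 kJ

102.9948 kJ


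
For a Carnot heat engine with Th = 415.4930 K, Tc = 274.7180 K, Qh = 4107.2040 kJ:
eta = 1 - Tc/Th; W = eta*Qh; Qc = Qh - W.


eta = 1 - 274.7180/415.4930 = 0.3388
W = 0.3388 * 4107.2040 = 1391.5797 kJ
Qc = 4107.2040 - 1391.5797 = 2715.6243 kJ

eta = 33.8814%, W = 1391.5797 kJ, Qc = 2715.6243 kJ


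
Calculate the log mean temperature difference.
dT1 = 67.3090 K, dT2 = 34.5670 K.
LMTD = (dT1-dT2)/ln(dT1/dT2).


dT1/dT2 = 1.9472
ln(dT1/dT2) = 0.6664
LMTD = 32.7420 / 0.6664 = 49.1331 K

49.1331 K


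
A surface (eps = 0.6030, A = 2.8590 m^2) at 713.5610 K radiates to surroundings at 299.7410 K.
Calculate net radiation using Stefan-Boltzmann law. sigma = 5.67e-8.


T^4 = 2.5925e+11
Tsurr^4 = 8.0721e+09
Q = 0.6030 * 5.67e-8 * 2.8590 * 2.5118e+11 = 24552.8467 W

24552.8467 W


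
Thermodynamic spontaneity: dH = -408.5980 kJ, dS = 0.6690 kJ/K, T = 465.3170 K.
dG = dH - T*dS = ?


T*dS = 465.3170 * 0.6690 = 311.2971 kJ
dG = -408.5980 - 311.2971 = -719.8951 kJ (spontaneous)

dG = -719.8951 kJ, spontaneous


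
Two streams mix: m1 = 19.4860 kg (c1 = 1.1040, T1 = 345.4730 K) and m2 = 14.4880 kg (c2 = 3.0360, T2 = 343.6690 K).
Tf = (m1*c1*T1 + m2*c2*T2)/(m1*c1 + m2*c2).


num = 22548.4793
den = 65.4981
Tf = 344.2615 K

344.2615 K


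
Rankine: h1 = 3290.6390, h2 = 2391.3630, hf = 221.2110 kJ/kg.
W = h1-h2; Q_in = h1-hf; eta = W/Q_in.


W = 899.2760 kJ/kg
Q_in = 3069.4280 kJ/kg
eta = 0.2930 = 29.2978%

eta = 29.2978%


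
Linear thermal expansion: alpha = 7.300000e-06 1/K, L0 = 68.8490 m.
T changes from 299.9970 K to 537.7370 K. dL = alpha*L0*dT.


dT = 237.7400 K
dL = 7.300000e-06 * 68.8490 * 237.7400 = 0.119488 m
L_final = 68.968488 m

dL = 0.119488 m


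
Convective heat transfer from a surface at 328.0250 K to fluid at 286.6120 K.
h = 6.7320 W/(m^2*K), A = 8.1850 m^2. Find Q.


dT = 41.4130 K
Q = 6.7320 * 8.1850 * 41.4130 = 2281.9151 W

2281.9151 W


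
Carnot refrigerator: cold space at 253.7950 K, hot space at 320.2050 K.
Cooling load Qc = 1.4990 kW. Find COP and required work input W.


COP = 253.7950 / 66.4100 = 3.8216
W = 1.4990 / 3.8216 = 0.3922 kW

COP = 3.8216, W = 0.3922 kW


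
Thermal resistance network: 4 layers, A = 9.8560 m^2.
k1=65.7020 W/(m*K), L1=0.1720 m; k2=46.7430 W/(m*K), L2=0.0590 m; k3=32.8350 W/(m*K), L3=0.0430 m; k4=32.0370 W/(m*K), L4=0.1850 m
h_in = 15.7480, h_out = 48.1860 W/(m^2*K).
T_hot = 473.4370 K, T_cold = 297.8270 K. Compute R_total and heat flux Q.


R_conv_in = 1/(15.7480*9.8560) = 0.0064
R_1 = 0.1720/(65.7020*9.8560) = 0.0003
R_2 = 0.0590/(46.7430*9.8560) = 0.0001
R_3 = 0.0430/(32.8350*9.8560) = 0.0001
R_4 = 0.1850/(32.0370*9.8560) = 0.0006
R_conv_out = 1/(48.1860*9.8560) = 0.0021
R_total = 0.0097 K/W
Q = 175.6100 / 0.0097 = 18177.4975 W

R_total = 0.0097 K/W, Q = 18177.4975 W


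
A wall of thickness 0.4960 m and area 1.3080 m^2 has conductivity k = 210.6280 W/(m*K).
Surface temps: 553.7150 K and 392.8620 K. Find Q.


dT = 160.8530 K
Q = 210.6280 * 1.3080 * 160.8530 / 0.4960 = 89345.2229 W

89345.2229 W


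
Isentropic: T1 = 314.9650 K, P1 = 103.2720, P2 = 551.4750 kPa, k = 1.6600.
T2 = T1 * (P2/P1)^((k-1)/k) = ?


(k-1)/k = 0.3976
(P2/P1)^exp = 1.9465
T2 = 314.9650 * 1.9465 = 613.0932 K

613.0932 K


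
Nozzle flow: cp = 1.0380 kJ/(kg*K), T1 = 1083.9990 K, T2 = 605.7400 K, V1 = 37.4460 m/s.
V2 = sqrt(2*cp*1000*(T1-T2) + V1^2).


dT = 478.2590 K
2*cp*1000*dT = 992865.6840
V1^2 = 1402.2029
V2 = sqrt(994267.8869) = 997.1298 m/s

997.1298 m/s


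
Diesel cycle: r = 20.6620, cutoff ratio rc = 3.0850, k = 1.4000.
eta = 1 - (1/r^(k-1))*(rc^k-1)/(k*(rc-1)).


r^(k-1) = 3.3579
rc^k = 4.8412
eta = 0.6081 = 60.8105%

60.8105%


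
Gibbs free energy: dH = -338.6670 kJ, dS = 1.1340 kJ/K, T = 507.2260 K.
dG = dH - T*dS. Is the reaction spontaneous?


T*dS = 507.2260 * 1.1340 = 575.1943 kJ
dG = -338.6670 - 575.1943 = -913.8613 kJ (spontaneous)

dG = -913.8613 kJ, spontaneous


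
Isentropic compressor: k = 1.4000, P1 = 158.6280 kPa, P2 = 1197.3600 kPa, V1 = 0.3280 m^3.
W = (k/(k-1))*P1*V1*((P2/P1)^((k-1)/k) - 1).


(k-1)/k = 0.2857
(P2/P1)^exp = 1.7816
W = 3.5000 * 158.6280 * 0.3280 * (1.7816 - 1) = 142.3352 kJ

142.3352 kJ


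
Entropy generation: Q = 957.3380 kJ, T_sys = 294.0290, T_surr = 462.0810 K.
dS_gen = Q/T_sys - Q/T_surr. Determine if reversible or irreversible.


dS_sys = 957.3380/294.0290 = 3.2559 kJ/K
dS_surr = -957.3380/462.0810 = -2.0718 kJ/K
dS_gen = 3.2559 - 2.0718 = 1.1841 kJ/K (irreversible)

dS_gen = 1.1841 kJ/K, irreversible


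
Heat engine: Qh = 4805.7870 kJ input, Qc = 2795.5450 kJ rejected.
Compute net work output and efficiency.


W = 4805.7870 - 2795.5450 = 2010.2420 kJ
eta = 2010.2420 / 4805.7870 = 0.4183 = 41.8296%

W = 2010.2420 kJ, eta = 41.8296%


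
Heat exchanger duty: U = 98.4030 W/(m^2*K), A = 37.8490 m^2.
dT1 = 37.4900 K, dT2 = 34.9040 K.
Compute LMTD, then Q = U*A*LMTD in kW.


LMTD = 36.1816 K
Q = 98.4030 * 37.8490 * 36.1816 = 134756.7423 W = 134.7567 kW

134.7567 kW


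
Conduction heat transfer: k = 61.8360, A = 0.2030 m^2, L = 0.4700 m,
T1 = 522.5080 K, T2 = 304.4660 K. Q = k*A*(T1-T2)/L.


dT = 218.0420 K
Q = 61.8360 * 0.2030 * 218.0420 / 0.4700 = 5823.4416 W

5823.4416 W


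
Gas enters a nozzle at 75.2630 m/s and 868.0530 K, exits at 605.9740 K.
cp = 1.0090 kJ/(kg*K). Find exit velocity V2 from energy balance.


dT = 262.0790 K
2*cp*1000*dT = 528875.4220
V1^2 = 5664.5192
V2 = sqrt(534539.9412) = 731.1224 m/s

731.1224 m/s


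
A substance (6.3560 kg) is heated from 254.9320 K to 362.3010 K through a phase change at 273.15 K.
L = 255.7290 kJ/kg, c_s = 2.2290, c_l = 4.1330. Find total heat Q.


Q1 (sensible, solid) = 6.3560 * 2.2290 * 18.2180 = 258.1040 kJ
Q2 (latent) = 6.3560 * 255.7290 = 1625.4135 kJ
Q3 (sensible, liquid) = 6.3560 * 4.1330 * 89.1510 = 2341.9386 kJ
Q_total = 4225.4561 kJ

4225.4561 kJ


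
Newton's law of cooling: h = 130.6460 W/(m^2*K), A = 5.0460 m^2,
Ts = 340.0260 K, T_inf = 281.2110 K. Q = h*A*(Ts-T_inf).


dT = 58.8150 K
Q = 130.6460 * 5.0460 * 58.8150 = 38773.1839 W

38773.1839 W


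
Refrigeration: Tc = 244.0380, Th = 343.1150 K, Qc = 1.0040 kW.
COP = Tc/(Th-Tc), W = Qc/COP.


COP = 244.0380 / 99.0770 = 2.4631
W = 1.0040 / 2.4631 = 0.4076 kW

COP = 2.4631, W = 0.4076 kW


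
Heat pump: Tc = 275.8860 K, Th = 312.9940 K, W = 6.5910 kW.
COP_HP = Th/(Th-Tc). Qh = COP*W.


COP = 312.9940 / 37.1080 = 8.4347
Qh = 8.4347 * 6.5910 = 55.5930 kW

COP = 8.4347, Qh = 55.5930 kW


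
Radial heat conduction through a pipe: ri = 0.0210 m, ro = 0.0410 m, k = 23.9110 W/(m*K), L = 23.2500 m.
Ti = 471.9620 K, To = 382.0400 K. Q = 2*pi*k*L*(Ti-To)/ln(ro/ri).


dT = 89.9220 K
ln(ro/ri) = 0.6690
Q = 2*pi*23.9110*23.2500*89.9220 / 0.6690 = 469470.3711 W

469470.3711 W


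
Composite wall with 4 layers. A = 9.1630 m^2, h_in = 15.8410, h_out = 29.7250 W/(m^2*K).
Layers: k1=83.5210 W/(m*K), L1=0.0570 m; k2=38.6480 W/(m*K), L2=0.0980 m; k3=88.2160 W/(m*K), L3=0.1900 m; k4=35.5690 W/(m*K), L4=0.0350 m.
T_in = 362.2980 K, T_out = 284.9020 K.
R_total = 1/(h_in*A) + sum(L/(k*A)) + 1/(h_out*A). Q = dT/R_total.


R_conv_in = 1/(15.8410*9.1630) = 0.0069
R_1 = 0.0570/(83.5210*9.1630) = 7.4480e-05
R_2 = 0.0980/(38.6480*9.1630) = 0.0003
R_3 = 0.1900/(88.2160*9.1630) = 0.0002
R_4 = 0.0350/(35.5690*9.1630) = 0.0001
R_conv_out = 1/(29.7250*9.1630) = 0.0037
R_total = 0.0113 K/W
Q = 77.3960 / 0.0113 = 6876.8912 W

R_total = 0.0113 K/W, Q = 6876.8912 W


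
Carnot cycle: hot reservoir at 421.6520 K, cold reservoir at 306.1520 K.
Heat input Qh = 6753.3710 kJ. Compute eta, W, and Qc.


eta = 1 - 306.1520/421.6520 = 0.2739
W = 0.2739 * 6753.3710 = 1849.9007 kJ
Qc = 6753.3710 - 1849.9007 = 4903.4703 kJ

eta = 27.3923%, W = 1849.9007 kJ, Qc = 4903.4703 kJ


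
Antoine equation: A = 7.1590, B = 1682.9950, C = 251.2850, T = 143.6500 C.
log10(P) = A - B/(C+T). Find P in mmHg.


C+T = 394.9350
B/(C+T) = 4.2614
log10(P) = 7.1590 - 4.2614 = 2.8976
P = 10^2.8976 = 789.8633 mmHg

789.8633 mmHg


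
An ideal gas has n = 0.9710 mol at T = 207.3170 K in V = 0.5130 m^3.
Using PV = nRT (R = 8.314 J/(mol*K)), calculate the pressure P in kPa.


P = nRT/V = 0.9710 * 8.314 * 207.3170 / 0.5130
= 1673.6482 / 0.5130 = 3262.4721 Pa = 3.2625 kPa

3.2625 kPa


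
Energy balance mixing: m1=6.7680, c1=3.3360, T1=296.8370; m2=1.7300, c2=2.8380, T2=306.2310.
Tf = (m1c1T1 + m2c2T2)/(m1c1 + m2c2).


num = 8205.5146
den = 27.4878
Tf = 298.5149 K

298.5149 K


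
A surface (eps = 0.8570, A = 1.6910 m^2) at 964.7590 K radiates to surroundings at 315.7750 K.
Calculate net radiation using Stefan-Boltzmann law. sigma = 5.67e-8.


T^4 = 8.6631e+11
Tsurr^4 = 9.9429e+09
Q = 0.8570 * 5.67e-8 * 1.6910 * 8.5637e+11 = 70367.0813 W

70367.0813 W


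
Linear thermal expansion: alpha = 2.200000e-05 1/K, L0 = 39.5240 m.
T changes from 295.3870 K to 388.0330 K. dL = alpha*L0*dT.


dT = 92.6460 K
dL = 2.200000e-05 * 39.5240 * 92.6460 = 0.080558 m
L_final = 39.604558 m

dL = 0.080558 m


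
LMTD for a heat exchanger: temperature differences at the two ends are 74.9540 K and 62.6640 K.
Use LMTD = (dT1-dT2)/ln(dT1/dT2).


dT1/dT2 = 1.1961
ln(dT1/dT2) = 0.1791
LMTD = 12.2900 / 0.1791 = 68.6257 K

68.6257 K


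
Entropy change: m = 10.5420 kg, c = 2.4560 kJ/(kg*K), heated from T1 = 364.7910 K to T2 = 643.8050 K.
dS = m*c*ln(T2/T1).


T2/T1 = 1.7649
ln(T2/T1) = 0.5681
dS = 10.5420 * 2.4560 * 0.5681 = 14.7080 kJ/K

14.7080 kJ/K


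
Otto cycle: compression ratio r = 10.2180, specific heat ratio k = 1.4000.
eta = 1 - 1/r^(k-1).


r^(k-1) = 2.5336
eta = 1 - 1/2.5336 = 0.6053 = 60.5312%

60.5312%


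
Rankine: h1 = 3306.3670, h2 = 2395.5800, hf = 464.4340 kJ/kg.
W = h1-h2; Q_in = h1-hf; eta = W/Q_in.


W = 910.7870 kJ/kg
Q_in = 2841.9330 kJ/kg
eta = 0.3205 = 32.0482%

eta = 32.0482%


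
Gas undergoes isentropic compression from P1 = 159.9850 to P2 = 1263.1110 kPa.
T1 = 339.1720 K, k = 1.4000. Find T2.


(k-1)/k = 0.2857
(P2/P1)^exp = 1.8046
T2 = 339.1720 * 1.8046 = 612.0814 K

612.0814 K


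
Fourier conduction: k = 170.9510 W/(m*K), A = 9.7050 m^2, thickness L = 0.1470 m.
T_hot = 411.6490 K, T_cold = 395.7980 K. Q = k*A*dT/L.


dT = 15.8510 K
Q = 170.9510 * 9.7050 * 15.8510 / 0.1470 = 178898.4248 W

178898.4248 W


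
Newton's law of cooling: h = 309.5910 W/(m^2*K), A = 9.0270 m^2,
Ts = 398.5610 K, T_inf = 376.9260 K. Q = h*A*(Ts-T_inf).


dT = 21.6350 K
Q = 309.5910 * 9.0270 * 21.6350 = 60462.8576 W

60462.8576 W


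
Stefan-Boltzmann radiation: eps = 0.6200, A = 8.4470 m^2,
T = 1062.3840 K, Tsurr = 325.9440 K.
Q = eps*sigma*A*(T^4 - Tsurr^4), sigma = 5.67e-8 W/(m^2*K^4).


T^4 = 1.2739e+12
Tsurr^4 = 1.1287e+10
Q = 0.6200 * 5.67e-8 * 8.4470 * 1.2626e+12 = 374919.6674 W

374919.6674 W


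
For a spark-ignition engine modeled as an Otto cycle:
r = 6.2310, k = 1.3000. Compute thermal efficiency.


r^(k-1) = 1.7313
eta = 1 - 1/1.7313 = 0.4224 = 42.2393%

42.2393%


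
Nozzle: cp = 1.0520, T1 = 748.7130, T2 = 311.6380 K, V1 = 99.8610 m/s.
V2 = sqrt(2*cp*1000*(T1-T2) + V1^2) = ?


dT = 437.0750 K
2*cp*1000*dT = 919605.8000
V1^2 = 9972.2193
V2 = sqrt(929578.0193) = 964.1463 m/s

964.1463 m/s


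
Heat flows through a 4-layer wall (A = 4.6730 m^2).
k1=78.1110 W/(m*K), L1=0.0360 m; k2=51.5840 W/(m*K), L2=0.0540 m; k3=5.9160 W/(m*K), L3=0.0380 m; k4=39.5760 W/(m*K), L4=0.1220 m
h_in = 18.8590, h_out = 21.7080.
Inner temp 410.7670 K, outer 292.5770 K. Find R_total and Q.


R_conv_in = 1/(18.8590*4.6730) = 0.0113
R_1 = 0.0360/(78.1110*4.6730) = 9.8627e-05
R_2 = 0.0540/(51.5840*4.6730) = 0.0002
R_3 = 0.0380/(5.9160*4.6730) = 0.0014
R_4 = 0.1220/(39.5760*4.6730) = 0.0007
R_conv_out = 1/(21.7080*4.6730) = 0.0099
R_total = 0.0236 K/W
Q = 118.1900 / 0.0236 = 5016.1516 W

R_total = 0.0236 K/W, Q = 5016.1516 W


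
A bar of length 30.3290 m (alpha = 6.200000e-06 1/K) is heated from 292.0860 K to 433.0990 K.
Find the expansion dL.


dT = 141.0130 K
dL = 6.200000e-06 * 30.3290 * 141.0130 = 0.026516 m
L_final = 30.355516 m

dL = 0.026516 m


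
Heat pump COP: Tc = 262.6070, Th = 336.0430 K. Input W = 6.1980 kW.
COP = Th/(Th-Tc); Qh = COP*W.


COP = 336.0430 / 73.4360 = 4.5760
Qh = 4.5760 * 6.1980 = 28.3620 kW

COP = 4.5760, Qh = 28.3620 kW


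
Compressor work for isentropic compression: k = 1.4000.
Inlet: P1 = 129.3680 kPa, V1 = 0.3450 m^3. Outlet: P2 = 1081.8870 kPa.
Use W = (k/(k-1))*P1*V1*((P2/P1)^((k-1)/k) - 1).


(k-1)/k = 0.2857
(P2/P1)^exp = 1.8346
W = 3.5000 * 129.3680 * 0.3450 * (1.8346 - 1) = 130.3669 kJ

130.3669 kJ


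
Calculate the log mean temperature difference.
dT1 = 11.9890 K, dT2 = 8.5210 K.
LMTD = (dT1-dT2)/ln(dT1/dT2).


dT1/dT2 = 1.4070
ln(dT1/dT2) = 0.3415
LMTD = 3.4680 / 0.3415 = 10.1565 K

10.1565 K


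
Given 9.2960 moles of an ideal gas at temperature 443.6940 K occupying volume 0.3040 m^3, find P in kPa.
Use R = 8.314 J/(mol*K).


P = nRT/V = 9.2960 * 8.314 * 443.6940 / 0.3040
= 34291.7533 / 0.3040 = 112801.8202 Pa = 112.8018 kPa

112.8018 kPa


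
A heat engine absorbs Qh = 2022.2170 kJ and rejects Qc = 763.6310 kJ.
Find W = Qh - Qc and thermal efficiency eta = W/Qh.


W = 2022.2170 - 763.6310 = 1258.5860 kJ
eta = 1258.5860 / 2022.2170 = 0.6224 = 62.2379%

W = 1258.5860 kJ, eta = 62.2379%


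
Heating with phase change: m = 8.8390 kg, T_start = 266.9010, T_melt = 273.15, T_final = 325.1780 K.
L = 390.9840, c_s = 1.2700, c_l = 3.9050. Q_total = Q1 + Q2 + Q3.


Q1 (sensible, solid) = 8.8390 * 1.2700 * 6.2490 = 70.1483 kJ
Q2 (latent) = 8.8390 * 390.9840 = 3455.9076 kJ
Q3 (sensible, liquid) = 8.8390 * 3.9050 * 52.0280 = 1795.8138 kJ
Q_total = 5321.8697 kJ

5321.8697 kJ


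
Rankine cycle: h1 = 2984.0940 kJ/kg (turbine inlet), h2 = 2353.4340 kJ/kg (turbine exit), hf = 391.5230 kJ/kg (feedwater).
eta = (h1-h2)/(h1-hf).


W = 630.6600 kJ/kg
Q_in = 2592.5710 kJ/kg
eta = 0.2433 = 24.3257%

eta = 24.3257%


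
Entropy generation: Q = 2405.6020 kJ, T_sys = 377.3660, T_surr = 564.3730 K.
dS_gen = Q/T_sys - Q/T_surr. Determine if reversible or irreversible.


dS_sys = 2405.6020/377.3660 = 6.3747 kJ/K
dS_surr = -2405.6020/564.3730 = -4.2624 kJ/K
dS_gen = 6.3747 - 4.2624 = 2.1123 kJ/K (irreversible)

dS_gen = 2.1123 kJ/K, irreversible


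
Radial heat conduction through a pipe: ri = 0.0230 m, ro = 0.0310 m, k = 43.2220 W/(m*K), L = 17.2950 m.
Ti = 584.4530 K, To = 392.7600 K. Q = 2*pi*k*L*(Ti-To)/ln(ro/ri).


dT = 191.6930 K
ln(ro/ri) = 0.2985
Q = 2*pi*43.2220*17.2950*191.6930 / 0.2985 = 3016319.9992 W

3016319.9992 W


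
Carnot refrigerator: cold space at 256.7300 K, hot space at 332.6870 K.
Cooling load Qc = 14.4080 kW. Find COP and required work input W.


COP = 256.7300 / 75.9570 = 3.3799
W = 14.4080 / 3.3799 = 4.2628 kW

COP = 3.3799, W = 4.2628 kW


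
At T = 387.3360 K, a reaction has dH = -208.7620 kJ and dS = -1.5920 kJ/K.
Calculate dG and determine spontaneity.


T*dS = 387.3360 * -1.5920 = -616.6389 kJ
dG = -208.7620 + 616.6389 = 407.8769 kJ (non-spontaneous)

dG = 407.8769 kJ, non-spontaneous


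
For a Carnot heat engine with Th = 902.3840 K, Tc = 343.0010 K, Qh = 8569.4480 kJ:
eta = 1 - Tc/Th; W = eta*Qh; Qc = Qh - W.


eta = 1 - 343.0010/902.3840 = 0.6199
W = 0.6199 * 8569.4480 = 5312.1548 kJ
Qc = 8569.4480 - 5312.1548 = 3257.2932 kJ

eta = 61.9895%, W = 5312.1548 kJ, Qc = 3257.2932 kJ


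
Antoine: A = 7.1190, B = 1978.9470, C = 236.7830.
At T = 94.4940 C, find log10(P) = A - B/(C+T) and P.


C+T = 331.2770
B/(C+T) = 5.9737
log10(P) = 7.1190 - 5.9737 = 1.1453
P = 10^1.1453 = 13.9736 mmHg

13.9736 mmHg


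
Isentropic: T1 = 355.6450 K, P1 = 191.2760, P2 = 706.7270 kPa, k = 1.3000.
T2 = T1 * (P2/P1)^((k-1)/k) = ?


(k-1)/k = 0.2308
(P2/P1)^exp = 1.3520
T2 = 355.6450 * 1.3520 = 480.8386 K

480.8386 K


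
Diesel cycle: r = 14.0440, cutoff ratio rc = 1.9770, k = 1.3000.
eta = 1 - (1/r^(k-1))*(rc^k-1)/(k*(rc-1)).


r^(k-1) = 2.2093
rc^k = 2.4255
eta = 0.4920 = 49.1964%

49.1964%


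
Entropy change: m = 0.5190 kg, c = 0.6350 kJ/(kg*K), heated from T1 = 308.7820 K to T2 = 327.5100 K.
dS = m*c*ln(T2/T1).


T2/T1 = 1.0607
ln(T2/T1) = 0.0589
dS = 0.5190 * 0.6350 * 0.0589 = 0.0194 kJ/K

0.0194 kJ/K


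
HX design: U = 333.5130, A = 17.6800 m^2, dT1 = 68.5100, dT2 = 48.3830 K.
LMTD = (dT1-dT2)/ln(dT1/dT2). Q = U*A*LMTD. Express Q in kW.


LMTD = 57.8643 K
Q = 333.5130 * 17.6800 * 57.8643 = 341197.2558 W = 341.1973 kW

341.1973 kW


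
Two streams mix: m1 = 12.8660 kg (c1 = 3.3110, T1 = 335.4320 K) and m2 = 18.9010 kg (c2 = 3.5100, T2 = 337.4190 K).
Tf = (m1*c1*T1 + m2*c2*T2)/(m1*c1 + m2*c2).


num = 36674.4005
den = 108.9418
Tf = 336.6420 K

336.6420 K


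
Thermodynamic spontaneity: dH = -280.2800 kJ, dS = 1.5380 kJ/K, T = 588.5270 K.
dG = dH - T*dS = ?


T*dS = 588.5270 * 1.5380 = 905.1545 kJ
dG = -280.2800 - 905.1545 = -1185.4345 kJ (spontaneous)

dG = -1185.4345 kJ, spontaneous


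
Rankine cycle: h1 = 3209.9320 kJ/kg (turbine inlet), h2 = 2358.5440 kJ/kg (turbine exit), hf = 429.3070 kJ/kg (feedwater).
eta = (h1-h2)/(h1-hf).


W = 851.3880 kJ/kg
Q_in = 2780.6250 kJ/kg
eta = 0.3062 = 30.6186%

eta = 30.6186%


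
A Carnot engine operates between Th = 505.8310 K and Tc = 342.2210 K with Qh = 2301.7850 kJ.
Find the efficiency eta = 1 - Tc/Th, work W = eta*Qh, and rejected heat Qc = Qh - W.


eta = 1 - 342.2210/505.8310 = 0.3234
W = 0.3234 * 2301.7850 = 744.5076 kJ
Qc = 2301.7850 - 744.5076 = 1557.2774 kJ

eta = 32.3448%, W = 744.5076 kJ, Qc = 1557.2774 kJ


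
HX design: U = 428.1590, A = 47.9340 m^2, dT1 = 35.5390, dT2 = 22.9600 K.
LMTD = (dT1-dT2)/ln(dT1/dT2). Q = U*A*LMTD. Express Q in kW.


LMTD = 28.7930 K
Q = 428.1590 * 47.9340 * 28.7930 = 590929.3651 W = 590.9294 kW

590.9294 kW


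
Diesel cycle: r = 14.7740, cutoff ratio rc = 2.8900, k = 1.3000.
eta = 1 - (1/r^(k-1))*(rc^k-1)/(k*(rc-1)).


r^(k-1) = 2.2431
rc^k = 3.9734
eta = 0.4605 = 46.0483%

46.0483%


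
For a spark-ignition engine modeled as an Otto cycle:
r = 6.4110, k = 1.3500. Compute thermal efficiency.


r^(k-1) = 1.9161
eta = 1 - 1/1.9161 = 0.4781 = 47.8114%

47.8114%


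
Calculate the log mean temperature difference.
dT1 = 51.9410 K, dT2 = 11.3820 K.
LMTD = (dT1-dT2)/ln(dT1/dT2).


dT1/dT2 = 4.5634
ln(dT1/dT2) = 1.5181
LMTD = 40.5590 / 1.5181 = 26.7174 K

26.7174 K


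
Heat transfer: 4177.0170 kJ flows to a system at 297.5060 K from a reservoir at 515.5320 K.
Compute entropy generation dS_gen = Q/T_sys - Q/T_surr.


dS_sys = 4177.0170/297.5060 = 14.0401 kJ/K
dS_surr = -4177.0170/515.5320 = -8.1023 kJ/K
dS_gen = 14.0401 - 8.1023 = 5.9378 kJ/K (irreversible)

dS_gen = 5.9378 kJ/K, irreversible


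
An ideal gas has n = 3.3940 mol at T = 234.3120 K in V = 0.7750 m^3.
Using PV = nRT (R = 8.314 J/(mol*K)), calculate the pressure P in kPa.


P = nRT/V = 3.3940 * 8.314 * 234.3120 / 0.7750
= 6611.7495 / 0.7750 = 8531.2896 Pa = 8.5313 kPa

8.5313 kPa


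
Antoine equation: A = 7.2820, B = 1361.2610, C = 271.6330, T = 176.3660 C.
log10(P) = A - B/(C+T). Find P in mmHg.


C+T = 447.9990
B/(C+T) = 3.0385
log10(P) = 7.2820 - 3.0385 = 4.2435
P = 10^4.2435 = 17517.1803 mmHg

17517.1803 mmHg


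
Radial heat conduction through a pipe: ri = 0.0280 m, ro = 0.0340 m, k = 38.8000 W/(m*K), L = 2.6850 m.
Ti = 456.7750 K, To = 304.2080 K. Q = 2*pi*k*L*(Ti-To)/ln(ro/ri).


dT = 152.5670 K
ln(ro/ri) = 0.1942
Q = 2*pi*38.8000*2.6850*152.5670 / 0.1942 = 514358.1696 W

514358.1696 W


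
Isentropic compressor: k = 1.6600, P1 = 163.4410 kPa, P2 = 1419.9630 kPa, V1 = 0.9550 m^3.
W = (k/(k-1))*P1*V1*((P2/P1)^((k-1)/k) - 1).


(k-1)/k = 0.3976
(P2/P1)^exp = 2.3621
W = 2.5152 * 163.4410 * 0.9550 * (2.3621 - 1) = 534.7458 kJ

534.7458 kJ


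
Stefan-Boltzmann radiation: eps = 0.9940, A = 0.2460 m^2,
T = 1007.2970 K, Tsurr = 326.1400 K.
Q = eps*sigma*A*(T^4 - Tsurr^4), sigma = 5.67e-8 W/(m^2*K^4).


T^4 = 1.0295e+12
Tsurr^4 = 1.1314e+10
Q = 0.9940 * 5.67e-8 * 0.2460 * 1.0182e+12 = 14116.7760 W

14116.7760 W


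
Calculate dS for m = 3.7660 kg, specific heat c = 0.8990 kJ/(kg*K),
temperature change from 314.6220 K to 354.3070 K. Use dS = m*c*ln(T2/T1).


T2/T1 = 1.1261
ln(T2/T1) = 0.1188
dS = 3.7660 * 0.8990 * 0.1188 = 0.4022 kJ/K

0.4022 kJ/K


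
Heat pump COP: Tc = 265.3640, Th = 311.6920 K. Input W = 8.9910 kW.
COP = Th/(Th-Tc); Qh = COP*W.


COP = 311.6920 / 46.3280 = 6.7279
Qh = 6.7279 * 8.9910 = 60.4909 kW

COP = 6.7279, Qh = 60.4909 kW


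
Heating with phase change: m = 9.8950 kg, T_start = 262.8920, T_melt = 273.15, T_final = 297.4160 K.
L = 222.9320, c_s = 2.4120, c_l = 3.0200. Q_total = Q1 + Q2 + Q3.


Q1 (sensible, solid) = 9.8950 * 2.4120 * 10.2580 = 244.8250 kJ
Q2 (latent) = 9.8950 * 222.9320 = 2205.9121 kJ
Q3 (sensible, liquid) = 9.8950 * 3.0200 * 24.2660 = 725.1385 kJ
Q_total = 3175.8756 kJ

3175.8756 kJ


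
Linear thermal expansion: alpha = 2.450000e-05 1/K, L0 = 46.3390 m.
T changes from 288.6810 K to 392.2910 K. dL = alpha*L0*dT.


dT = 103.6100 K
dL = 2.450000e-05 * 46.3390 * 103.6100 = 0.117629 m
L_final = 46.456629 m

dL = 0.117629 m


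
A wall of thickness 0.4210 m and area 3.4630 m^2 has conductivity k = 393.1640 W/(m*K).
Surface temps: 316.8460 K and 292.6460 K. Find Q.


dT = 24.2000 K
Q = 393.1640 * 3.4630 * 24.2000 / 0.4210 = 78263.5434 W

78263.5434 W


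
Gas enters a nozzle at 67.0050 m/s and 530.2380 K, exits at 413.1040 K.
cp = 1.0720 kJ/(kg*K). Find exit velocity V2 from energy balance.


dT = 117.1340 K
2*cp*1000*dT = 251135.2960
V1^2 = 4489.6700
V2 = sqrt(255624.9660) = 505.5937 m/s

505.5937 m/s


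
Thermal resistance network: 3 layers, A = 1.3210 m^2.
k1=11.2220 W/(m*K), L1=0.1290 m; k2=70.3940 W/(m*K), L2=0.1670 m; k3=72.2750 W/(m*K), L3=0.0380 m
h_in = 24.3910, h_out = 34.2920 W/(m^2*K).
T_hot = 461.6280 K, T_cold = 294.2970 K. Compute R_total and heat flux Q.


R_conv_in = 1/(24.3910*1.3210) = 0.0310
R_1 = 0.1290/(11.2220*1.3210) = 0.0087
R_2 = 0.1670/(70.3940*1.3210) = 0.0018
R_3 = 0.0380/(72.2750*1.3210) = 0.0004
R_conv_out = 1/(34.2920*1.3210) = 0.0221
R_total = 0.0640 K/W
Q = 167.3310 / 0.0640 = 2614.2544 W

R_total = 0.0640 K/W, Q = 2614.2544 W


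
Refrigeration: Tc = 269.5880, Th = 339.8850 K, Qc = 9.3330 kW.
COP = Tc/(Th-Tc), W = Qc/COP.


COP = 269.5880 / 70.2970 = 3.8350
W = 9.3330 / 3.8350 = 2.4336 kW

COP = 3.8350, W = 2.4336 kW


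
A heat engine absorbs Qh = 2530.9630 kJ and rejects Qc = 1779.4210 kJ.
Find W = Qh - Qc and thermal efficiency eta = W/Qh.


W = 2530.9630 - 1779.4210 = 751.5420 kJ
eta = 751.5420 / 2530.9630 = 0.2969 = 29.6939%

W = 751.5420 kJ, eta = 29.6939%


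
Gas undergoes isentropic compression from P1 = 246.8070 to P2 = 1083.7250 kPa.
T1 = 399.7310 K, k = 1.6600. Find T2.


(k-1)/k = 0.3976
(P2/P1)^exp = 1.8008
T2 = 399.7310 * 1.8008 = 719.8535 K

719.8535 K


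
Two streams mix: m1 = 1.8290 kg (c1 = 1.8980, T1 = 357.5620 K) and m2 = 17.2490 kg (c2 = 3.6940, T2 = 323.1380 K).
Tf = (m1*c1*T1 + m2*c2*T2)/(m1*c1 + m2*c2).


num = 21830.9001
den = 67.1892
Tf = 324.9166 K

324.9166 K


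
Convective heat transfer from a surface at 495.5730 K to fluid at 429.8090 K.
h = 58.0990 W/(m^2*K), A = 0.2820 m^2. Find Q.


dT = 65.7640 K
Q = 58.0990 * 0.2820 * 65.7640 = 1077.4720 W

1077.4720 W


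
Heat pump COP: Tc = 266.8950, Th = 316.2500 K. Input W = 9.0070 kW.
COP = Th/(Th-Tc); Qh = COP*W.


COP = 316.2500 / 49.3550 = 6.4077
Qh = 6.4077 * 9.0070 = 57.7138 kW

COP = 6.4077, Qh = 57.7138 kW


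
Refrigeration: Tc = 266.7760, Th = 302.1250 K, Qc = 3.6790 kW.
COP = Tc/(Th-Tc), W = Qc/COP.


COP = 266.7760 / 35.3490 = 7.5469
W = 3.6790 / 7.5469 = 0.4875 kW

COP = 7.5469, W = 0.4875 kW


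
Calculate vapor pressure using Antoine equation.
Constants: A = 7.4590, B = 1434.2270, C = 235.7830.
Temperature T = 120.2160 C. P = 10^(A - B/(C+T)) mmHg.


C+T = 355.9990
B/(C+T) = 4.0287
log10(P) = 7.4590 - 4.0287 = 3.4303
P = 10^3.4303 = 2693.1538 mmHg

2693.1538 mmHg


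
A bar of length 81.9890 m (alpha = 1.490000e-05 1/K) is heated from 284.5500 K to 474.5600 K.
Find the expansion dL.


dT = 190.0100 K
dL = 1.490000e-05 * 81.9890 * 190.0100 = 0.232123 m
L_final = 82.221123 m

dL = 0.232123 m


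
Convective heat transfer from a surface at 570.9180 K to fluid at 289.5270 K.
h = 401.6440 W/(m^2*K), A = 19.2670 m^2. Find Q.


dT = 281.3910 K
Q = 401.6440 * 19.2670 * 281.3910 = 2177537.2041 W

2177537.2041 W


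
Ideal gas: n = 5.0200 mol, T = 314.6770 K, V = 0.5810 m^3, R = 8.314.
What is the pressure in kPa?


P = nRT/V = 5.0200 * 8.314 * 314.6770 / 0.5810
= 13133.4474 / 0.5810 = 22604.9008 Pa = 22.6049 kPa

22.6049 kPa


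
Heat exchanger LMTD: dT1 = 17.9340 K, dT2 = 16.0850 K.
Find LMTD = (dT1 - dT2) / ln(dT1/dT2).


dT1/dT2 = 1.1150
ln(dT1/dT2) = 0.1088
LMTD = 1.8490 / 0.1088 = 16.9927 K

16.9927 K


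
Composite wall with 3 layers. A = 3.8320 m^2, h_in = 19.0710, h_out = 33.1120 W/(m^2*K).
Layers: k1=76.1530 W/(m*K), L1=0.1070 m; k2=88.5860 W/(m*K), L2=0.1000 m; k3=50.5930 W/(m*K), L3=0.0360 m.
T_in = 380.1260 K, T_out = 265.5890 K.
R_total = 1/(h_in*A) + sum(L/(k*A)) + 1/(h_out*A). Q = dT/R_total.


R_conv_in = 1/(19.0710*3.8320) = 0.0137
R_1 = 0.1070/(76.1530*3.8320) = 0.0004
R_2 = 0.1000/(88.5860*3.8320) = 0.0003
R_3 = 0.0360/(50.5930*3.8320) = 0.0002
R_conv_out = 1/(33.1120*3.8320) = 0.0079
R_total = 0.0224 K/W
Q = 114.5370 / 0.0224 = 5110.5892 W

R_total = 0.0224 K/W, Q = 5110.5892 W


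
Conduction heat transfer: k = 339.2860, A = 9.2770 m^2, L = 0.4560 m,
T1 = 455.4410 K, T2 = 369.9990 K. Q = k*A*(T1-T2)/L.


dT = 85.4420 K
Q = 339.2860 * 9.2770 * 85.4420 / 0.4560 = 589766.4446 W

589766.4446 W


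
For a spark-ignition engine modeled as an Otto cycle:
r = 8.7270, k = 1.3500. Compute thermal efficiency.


r^(k-1) = 2.1345
eta = 1 - 1/2.1345 = 0.5315 = 53.1513%

53.1513%


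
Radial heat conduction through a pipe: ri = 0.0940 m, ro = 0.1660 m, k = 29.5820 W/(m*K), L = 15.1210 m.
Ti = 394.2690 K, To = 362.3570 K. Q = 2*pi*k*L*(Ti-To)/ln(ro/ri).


dT = 31.9120 K
ln(ro/ri) = 0.5687
Q = 2*pi*29.5820*15.1210*31.9120 / 0.5687 = 157711.7499 W

157711.7499 W


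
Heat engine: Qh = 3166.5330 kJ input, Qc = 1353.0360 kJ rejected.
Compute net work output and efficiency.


W = 3166.5330 - 1353.0360 = 1813.4970 kJ
eta = 1813.4970 / 3166.5330 = 0.5727 = 57.2707%

W = 1813.4970 kJ, eta = 57.2707%


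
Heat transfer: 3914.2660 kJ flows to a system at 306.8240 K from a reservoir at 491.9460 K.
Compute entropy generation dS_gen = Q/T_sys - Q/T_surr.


dS_sys = 3914.2660/306.8240 = 12.7574 kJ/K
dS_surr = -3914.2660/491.9460 = -7.9567 kJ/K
dS_gen = 12.7574 - 7.9567 = 4.8007 kJ/K (irreversible)

dS_gen = 4.8007 kJ/K, irreversible


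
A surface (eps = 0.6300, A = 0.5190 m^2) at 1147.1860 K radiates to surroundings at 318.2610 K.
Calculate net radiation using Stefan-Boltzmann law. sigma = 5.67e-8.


T^4 = 1.7320e+12
Tsurr^4 = 1.0260e+10
Q = 0.6300 * 5.67e-8 * 0.5190 * 1.7217e+12 = 31918.7597 W

31918.7597 W


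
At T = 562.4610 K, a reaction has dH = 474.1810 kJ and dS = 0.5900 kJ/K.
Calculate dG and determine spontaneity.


T*dS = 562.4610 * 0.5900 = 331.8520 kJ
dG = 474.1810 - 331.8520 = 142.3290 kJ (non-spontaneous)

dG = 142.3290 kJ, non-spontaneous


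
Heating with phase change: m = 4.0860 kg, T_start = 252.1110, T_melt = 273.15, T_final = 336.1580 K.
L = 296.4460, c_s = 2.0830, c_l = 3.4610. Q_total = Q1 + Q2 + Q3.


Q1 (sensible, solid) = 4.0860 * 2.0830 * 21.0390 = 179.0658 kJ
Q2 (latent) = 4.0860 * 296.4460 = 1211.2784 kJ
Q3 (sensible, liquid) = 4.0860 * 3.4610 * 63.0080 = 891.0368 kJ
Q_total = 2281.3810 kJ

2281.3810 kJ


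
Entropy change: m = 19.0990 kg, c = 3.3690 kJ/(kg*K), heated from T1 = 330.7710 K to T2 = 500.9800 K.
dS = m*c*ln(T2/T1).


T2/T1 = 1.5146
ln(T2/T1) = 0.4151
dS = 19.0990 * 3.3690 * 0.4151 = 26.7120 kJ/K

26.7120 kJ/K


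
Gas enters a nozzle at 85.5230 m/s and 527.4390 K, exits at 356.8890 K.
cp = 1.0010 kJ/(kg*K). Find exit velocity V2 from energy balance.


dT = 170.5500 K
2*cp*1000*dT = 341441.1000
V1^2 = 7314.1835
V2 = sqrt(348755.2835) = 590.5551 m/s

590.5551 m/s


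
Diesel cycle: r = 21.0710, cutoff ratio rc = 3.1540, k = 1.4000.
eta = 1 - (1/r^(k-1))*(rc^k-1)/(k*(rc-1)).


r^(k-1) = 3.3843
rc^k = 4.9935
eta = 0.6087 = 60.8702%

60.8702%


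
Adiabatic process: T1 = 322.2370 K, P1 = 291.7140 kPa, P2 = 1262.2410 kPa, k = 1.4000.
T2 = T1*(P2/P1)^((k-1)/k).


(k-1)/k = 0.2857
(P2/P1)^exp = 1.5197
T2 = 322.2370 * 1.5197 = 489.7140 K

489.7140 K


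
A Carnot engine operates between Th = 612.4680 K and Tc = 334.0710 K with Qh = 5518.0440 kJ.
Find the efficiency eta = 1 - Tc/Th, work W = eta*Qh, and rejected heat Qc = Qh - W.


eta = 1 - 334.0710/612.4680 = 0.4545
W = 0.4545 * 5518.0440 = 2508.2239 kJ
Qc = 5518.0440 - 2508.2239 = 3009.8201 kJ

eta = 45.4549%, W = 2508.2239 kJ, Qc = 3009.8201 kJ


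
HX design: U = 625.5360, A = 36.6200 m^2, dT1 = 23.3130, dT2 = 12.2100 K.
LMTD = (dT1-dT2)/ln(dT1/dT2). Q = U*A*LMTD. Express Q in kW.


LMTD = 17.1672 K
Q = 625.5360 * 36.6200 * 17.1672 = 393251.7086 W = 393.2517 kW

393.2517 kW


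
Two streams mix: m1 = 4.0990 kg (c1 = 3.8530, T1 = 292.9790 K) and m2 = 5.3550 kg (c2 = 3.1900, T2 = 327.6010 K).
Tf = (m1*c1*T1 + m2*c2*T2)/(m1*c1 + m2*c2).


num = 10223.3760
den = 32.8759
Tf = 310.9687 K

310.9687 K


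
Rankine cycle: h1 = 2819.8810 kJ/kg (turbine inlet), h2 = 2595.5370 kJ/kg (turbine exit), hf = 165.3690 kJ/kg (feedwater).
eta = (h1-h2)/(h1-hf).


W = 224.3440 kJ/kg
Q_in = 2654.5120 kJ/kg
eta = 0.0845 = 8.4514%

eta = 8.4514%


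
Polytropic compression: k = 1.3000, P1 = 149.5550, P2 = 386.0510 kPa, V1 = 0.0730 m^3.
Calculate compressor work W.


(k-1)/k = 0.2308
(P2/P1)^exp = 1.2446
W = 4.3333 * 149.5550 * 0.0730 * (1.2446 - 1) = 11.5733 kJ

11.5733 kJ


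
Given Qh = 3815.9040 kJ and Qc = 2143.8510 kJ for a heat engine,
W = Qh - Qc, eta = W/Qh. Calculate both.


W = 3815.9040 - 2143.8510 = 1672.0530 kJ
eta = 1672.0530 / 3815.9040 = 0.4382 = 43.8180%

W = 1672.0530 kJ, eta = 43.8180%


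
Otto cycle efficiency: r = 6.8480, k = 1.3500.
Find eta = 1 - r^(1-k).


r^(k-1) = 1.9609
eta = 1 - 1/1.9609 = 0.4900 = 49.0021%

49.0021%


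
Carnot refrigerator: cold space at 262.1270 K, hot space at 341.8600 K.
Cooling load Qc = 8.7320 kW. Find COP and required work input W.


COP = 262.1270 / 79.7330 = 3.2876
W = 8.7320 / 3.2876 = 2.6561 kW

COP = 3.2876, W = 2.6561 kW


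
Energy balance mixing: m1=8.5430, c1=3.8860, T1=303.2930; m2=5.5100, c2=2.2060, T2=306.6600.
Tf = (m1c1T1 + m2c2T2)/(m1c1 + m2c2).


num = 13796.2214
den = 45.3532
Tf = 304.1954 K

304.1954 K


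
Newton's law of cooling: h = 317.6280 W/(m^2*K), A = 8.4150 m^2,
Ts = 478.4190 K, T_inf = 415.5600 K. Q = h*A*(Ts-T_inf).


dT = 62.8590 K
Q = 317.6280 * 8.4150 * 62.8590 = 168012.0257 W

168012.0257 W


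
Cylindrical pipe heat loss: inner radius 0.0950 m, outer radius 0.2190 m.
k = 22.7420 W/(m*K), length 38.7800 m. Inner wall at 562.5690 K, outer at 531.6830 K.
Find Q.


dT = 30.8860 K
ln(ro/ri) = 0.8352
Q = 2*pi*22.7420*38.7800*30.8860 / 0.8352 = 204922.7587 W

204922.7587 W


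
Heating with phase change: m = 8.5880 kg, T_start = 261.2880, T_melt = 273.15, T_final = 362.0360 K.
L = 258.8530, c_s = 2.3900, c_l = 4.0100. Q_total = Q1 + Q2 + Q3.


Q1 (sensible, solid) = 8.5880 * 2.3900 * 11.8620 = 243.4713 kJ
Q2 (latent) = 8.5880 * 258.8530 = 2223.0296 kJ
Q3 (sensible, liquid) = 8.5880 * 4.0100 * 88.8860 = 3061.0454 kJ
Q_total = 5527.5463 kJ

5527.5463 kJ


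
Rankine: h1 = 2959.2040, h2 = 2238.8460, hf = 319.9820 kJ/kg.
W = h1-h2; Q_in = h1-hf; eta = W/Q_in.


W = 720.3580 kJ/kg
Q_in = 2639.2220 kJ/kg
eta = 0.2729 = 27.2943%

eta = 27.2943%


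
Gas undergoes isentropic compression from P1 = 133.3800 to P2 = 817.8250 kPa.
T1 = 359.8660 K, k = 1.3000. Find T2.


(k-1)/k = 0.2308
(P2/P1)^exp = 1.5197
T2 = 359.8660 * 1.5197 = 546.8745 K

546.8745 K


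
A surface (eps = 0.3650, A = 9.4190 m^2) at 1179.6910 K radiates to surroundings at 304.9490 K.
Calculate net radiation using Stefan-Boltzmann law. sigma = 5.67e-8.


T^4 = 1.9367e+12
Tsurr^4 = 8.6479e+09
Q = 0.3650 * 5.67e-8 * 9.4190 * 1.9281e+12 = 375846.2779 W

375846.2779 W


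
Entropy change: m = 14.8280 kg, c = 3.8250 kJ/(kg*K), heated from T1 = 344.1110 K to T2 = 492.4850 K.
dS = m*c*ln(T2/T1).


T2/T1 = 1.4312
ln(T2/T1) = 0.3585
dS = 14.8280 * 3.8250 * 0.3585 = 20.3331 kJ/K

20.3331 kJ/K


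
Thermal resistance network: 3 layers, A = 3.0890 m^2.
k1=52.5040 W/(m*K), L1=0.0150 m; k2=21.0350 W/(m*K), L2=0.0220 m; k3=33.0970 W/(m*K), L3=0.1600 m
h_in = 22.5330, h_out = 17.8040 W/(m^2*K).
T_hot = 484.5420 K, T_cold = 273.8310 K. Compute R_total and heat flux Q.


R_conv_in = 1/(22.5330*3.0890) = 0.0144
R_1 = 0.0150/(52.5040*3.0890) = 9.2487e-05
R_2 = 0.0220/(21.0350*3.0890) = 0.0003
R_3 = 0.1600/(33.0970*3.0890) = 0.0016
R_conv_out = 1/(17.8040*3.0890) = 0.0182
R_total = 0.0345 K/W
Q = 210.7110 / 0.0345 = 6099.4465 W

R_total = 0.0345 K/W, Q = 6099.4465 W


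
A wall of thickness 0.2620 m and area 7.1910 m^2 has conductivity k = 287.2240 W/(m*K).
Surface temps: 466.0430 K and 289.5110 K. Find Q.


dT = 176.5320 K
Q = 287.2240 * 7.1910 * 176.5320 / 0.2620 = 1391656.8609 W

1391656.8609 W


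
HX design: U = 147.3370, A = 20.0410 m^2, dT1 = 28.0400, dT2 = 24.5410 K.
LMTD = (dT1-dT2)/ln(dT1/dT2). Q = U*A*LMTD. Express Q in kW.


LMTD = 26.2516 K
Q = 147.3370 * 20.0410 * 26.2516 = 77515.3605 W = 77.5154 kW

77.5154 kW


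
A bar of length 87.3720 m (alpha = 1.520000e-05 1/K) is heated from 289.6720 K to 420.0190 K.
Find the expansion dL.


dT = 130.3470 K
dL = 1.520000e-05 * 87.3720 * 130.3470 = 0.173108 m
L_final = 87.545108 m

dL = 0.173108 m


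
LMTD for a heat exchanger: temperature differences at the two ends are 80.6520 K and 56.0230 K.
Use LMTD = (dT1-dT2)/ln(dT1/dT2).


dT1/dT2 = 1.4396
ln(dT1/dT2) = 0.3644
LMTD = 24.6290 / 0.3644 = 67.5913 K

67.5913 K


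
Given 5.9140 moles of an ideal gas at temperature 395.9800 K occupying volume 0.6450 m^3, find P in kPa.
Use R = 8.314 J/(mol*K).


P = nRT/V = 5.9140 * 8.314 * 395.9800 / 0.6450
= 19469.9390 / 0.6450 = 30185.9520 Pa = 30.1860 kPa

30.1860 kPa


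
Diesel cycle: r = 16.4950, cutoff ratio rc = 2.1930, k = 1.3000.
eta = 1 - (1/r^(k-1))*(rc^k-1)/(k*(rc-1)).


r^(k-1) = 2.3185
rc^k = 2.7756
eta = 0.5062 = 50.6207%

50.6207%


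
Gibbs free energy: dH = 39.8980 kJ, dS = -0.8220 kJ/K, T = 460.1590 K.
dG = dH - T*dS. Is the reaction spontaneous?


T*dS = 460.1590 * -0.8220 = -378.2507 kJ
dG = 39.8980 + 378.2507 = 418.1487 kJ (non-spontaneous)

dG = 418.1487 kJ, non-spontaneous


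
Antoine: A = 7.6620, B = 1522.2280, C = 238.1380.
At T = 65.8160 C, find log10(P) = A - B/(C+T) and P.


C+T = 303.9540
B/(C+T) = 5.0081
log10(P) = 7.6620 - 5.0081 = 2.6539
P = 10^2.6539 = 450.7267 mmHg

450.7267 mmHg


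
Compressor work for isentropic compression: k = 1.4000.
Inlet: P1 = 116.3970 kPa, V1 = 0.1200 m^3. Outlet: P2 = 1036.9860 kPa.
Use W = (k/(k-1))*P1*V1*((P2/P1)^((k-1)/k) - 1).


(k-1)/k = 0.2857
(P2/P1)^exp = 1.8680
W = 3.5000 * 116.3970 * 0.1200 * (1.8680 - 1) = 42.4344 kJ

42.4344 kJ


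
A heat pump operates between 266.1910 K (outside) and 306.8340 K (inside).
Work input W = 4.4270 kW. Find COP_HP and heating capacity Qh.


COP = 306.8340 / 40.6430 = 7.5495
Qh = 7.5495 * 4.4270 = 33.4216 kW

COP = 7.5495, Qh = 33.4216 kW


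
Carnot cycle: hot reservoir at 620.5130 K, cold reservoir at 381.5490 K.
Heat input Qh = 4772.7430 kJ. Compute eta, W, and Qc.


eta = 1 - 381.5490/620.5130 = 0.3851
W = 0.3851 * 4772.7430 = 1838.0175 kJ
Qc = 4772.7430 - 1838.0175 = 2934.7255 kJ

eta = 38.5107%, W = 1838.0175 kJ, Qc = 2934.7255 kJ


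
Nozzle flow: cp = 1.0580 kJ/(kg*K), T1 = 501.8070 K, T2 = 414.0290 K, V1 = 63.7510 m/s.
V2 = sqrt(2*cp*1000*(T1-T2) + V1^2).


dT = 87.7780 K
2*cp*1000*dT = 185738.2480
V1^2 = 4064.1900
V2 = sqrt(189802.4380) = 435.6632 m/s

435.6632 m/s
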